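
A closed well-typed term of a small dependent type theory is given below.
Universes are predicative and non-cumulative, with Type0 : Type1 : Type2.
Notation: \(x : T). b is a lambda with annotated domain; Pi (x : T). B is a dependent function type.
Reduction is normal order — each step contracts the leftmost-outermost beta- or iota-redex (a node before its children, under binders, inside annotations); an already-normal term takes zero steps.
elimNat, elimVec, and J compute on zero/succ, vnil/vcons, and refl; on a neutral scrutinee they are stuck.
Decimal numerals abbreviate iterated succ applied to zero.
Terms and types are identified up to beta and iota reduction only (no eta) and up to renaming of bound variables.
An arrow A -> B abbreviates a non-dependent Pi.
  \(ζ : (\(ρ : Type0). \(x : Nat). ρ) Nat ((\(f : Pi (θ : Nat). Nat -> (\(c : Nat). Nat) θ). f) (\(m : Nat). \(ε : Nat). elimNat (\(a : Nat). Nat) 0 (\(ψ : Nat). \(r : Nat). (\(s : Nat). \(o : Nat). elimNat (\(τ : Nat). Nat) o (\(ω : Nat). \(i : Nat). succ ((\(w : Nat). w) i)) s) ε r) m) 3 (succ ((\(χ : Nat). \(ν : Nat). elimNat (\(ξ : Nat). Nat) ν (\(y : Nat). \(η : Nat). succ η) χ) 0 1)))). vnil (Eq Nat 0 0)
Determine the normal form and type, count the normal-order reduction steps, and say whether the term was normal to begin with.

resulting normal form:
  \(ζ : Nat). vnil (Eq Nat 0 0)
the term's type:
  Nat -> Vec (Eq Nat 0 0) 0
steps to reach normal form (normal order): 2
already normal: no
first contracted redex: a beta-redex


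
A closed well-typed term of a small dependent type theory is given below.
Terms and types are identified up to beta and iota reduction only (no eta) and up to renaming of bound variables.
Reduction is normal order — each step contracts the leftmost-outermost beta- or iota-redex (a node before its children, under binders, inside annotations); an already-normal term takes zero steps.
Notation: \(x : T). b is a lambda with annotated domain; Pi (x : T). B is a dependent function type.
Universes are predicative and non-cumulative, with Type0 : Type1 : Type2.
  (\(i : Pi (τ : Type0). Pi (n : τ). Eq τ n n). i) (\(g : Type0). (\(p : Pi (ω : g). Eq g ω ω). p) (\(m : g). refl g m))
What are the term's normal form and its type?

normal form:
  \(i : Type0). \(τ : i). refl i τ
type:
  Pi (i : Type0). Pi (τ : i). Eq i τ τ


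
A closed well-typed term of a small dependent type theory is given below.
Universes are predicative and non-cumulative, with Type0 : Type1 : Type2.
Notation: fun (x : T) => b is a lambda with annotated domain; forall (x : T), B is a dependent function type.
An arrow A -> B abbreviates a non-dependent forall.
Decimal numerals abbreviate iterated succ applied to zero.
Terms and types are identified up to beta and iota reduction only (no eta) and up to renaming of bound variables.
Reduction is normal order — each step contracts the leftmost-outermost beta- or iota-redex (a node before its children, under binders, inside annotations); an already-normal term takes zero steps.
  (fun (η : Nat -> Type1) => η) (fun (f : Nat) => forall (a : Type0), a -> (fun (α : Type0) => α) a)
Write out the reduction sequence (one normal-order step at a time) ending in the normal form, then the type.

normal-order reduction sequence:
  (fun (η : Nat -> Type1) => η) (fun (f : Nat) => forall (a : Type0), a -> (fun (α : Type0) => α) a)
  ~> fun (η : Nat) => forall (f : Type0), f -> (fun (a : Type0) => a) f
  ~> fun (η : Nat) => forall (f : Type0), f -> f
the term's type:
  Nat -> Type1


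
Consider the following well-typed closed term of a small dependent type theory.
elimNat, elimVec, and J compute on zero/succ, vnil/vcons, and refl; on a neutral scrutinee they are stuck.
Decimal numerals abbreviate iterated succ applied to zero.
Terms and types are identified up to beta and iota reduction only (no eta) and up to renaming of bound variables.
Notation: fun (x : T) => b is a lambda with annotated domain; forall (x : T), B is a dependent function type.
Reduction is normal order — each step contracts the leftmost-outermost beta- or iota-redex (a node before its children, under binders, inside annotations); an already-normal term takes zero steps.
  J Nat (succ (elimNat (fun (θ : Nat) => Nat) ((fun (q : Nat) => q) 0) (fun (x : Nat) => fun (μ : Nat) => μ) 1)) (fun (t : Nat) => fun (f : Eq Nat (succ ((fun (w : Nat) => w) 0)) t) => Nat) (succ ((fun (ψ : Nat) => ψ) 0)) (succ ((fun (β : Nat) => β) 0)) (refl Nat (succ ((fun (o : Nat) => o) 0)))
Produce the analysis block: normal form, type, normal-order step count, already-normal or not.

resulting normal form:
  1
inferred type:
  Nat
reduction steps (normal order): 2
already normal: no
first contracted redex: a J iota-redex


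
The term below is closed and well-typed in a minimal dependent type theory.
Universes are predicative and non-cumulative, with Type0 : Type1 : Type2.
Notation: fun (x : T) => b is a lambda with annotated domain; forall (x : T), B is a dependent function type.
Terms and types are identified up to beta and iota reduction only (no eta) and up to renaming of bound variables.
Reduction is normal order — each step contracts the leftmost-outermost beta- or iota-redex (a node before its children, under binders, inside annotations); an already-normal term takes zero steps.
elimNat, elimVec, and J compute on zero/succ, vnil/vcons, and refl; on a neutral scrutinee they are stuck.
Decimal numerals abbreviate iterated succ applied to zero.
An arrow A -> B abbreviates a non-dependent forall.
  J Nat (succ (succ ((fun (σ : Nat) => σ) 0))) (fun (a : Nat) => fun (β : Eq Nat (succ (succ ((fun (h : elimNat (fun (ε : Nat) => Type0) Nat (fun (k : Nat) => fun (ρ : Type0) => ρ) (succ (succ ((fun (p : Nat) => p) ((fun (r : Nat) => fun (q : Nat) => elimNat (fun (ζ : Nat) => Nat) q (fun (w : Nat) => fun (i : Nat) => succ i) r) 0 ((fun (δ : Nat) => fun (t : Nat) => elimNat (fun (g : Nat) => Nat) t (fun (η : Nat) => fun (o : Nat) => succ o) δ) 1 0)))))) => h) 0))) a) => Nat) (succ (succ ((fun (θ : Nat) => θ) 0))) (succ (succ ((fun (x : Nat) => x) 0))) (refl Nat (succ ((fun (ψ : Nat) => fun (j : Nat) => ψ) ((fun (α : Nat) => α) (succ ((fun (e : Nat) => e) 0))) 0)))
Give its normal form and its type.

reduced normal form:
  2
the term's type:
  Nat


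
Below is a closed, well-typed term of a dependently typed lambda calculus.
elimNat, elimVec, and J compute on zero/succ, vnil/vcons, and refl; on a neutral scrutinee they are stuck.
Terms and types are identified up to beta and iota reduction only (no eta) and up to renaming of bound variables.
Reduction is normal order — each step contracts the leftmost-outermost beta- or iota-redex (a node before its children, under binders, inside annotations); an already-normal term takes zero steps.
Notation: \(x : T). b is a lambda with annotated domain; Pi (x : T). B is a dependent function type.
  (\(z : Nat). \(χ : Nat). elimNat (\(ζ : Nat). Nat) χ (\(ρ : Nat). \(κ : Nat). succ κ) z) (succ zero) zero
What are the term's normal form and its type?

reduced normal form:
  succ zero
type:
  Nat
observation: reduction starts at a beta-redex, and 6 normal-order steps reach the normal form.


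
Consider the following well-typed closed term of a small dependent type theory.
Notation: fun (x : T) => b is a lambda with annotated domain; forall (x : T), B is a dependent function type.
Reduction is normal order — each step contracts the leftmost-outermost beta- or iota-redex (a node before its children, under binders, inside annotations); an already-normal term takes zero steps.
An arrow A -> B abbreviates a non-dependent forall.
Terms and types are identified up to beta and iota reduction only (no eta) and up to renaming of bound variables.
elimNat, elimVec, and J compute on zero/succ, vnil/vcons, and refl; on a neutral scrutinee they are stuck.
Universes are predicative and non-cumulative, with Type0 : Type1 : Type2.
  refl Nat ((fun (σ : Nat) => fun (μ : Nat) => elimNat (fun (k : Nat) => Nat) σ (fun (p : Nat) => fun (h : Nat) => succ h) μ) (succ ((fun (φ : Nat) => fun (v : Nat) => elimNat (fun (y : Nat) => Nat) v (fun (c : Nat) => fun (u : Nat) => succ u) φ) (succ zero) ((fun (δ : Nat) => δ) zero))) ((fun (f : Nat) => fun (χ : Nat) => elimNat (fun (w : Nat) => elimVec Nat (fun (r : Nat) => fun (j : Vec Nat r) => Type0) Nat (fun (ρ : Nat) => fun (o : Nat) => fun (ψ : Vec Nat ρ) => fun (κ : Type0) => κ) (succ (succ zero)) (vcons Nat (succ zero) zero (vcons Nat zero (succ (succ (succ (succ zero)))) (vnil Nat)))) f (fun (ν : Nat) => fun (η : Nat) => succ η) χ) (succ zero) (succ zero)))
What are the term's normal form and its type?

reduced normal form:
  refl Nat (succ (succ (succ (succ zero))))
type:
  Eq Nat (succ (succ (succ (succ zero)))) (succ (succ (succ (succ zero))))


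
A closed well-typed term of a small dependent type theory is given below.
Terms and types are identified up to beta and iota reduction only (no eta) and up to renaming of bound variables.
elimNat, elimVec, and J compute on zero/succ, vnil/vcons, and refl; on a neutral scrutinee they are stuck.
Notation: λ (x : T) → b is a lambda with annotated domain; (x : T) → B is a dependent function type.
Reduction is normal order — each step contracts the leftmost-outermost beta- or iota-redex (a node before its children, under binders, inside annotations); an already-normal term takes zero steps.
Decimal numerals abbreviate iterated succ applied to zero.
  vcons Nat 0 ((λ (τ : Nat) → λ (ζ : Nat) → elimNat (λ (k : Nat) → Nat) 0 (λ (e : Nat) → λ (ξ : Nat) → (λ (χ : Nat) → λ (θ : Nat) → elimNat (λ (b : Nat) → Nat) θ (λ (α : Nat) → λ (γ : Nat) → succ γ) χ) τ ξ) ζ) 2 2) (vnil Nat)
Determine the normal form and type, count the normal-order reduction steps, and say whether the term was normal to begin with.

reduced normal form:
  vcons Nat 0 4 (vnil Nat)
type:
  Vec Nat 1
normal-order step count: 27
term was already normal: no
first redex: a beta-redex


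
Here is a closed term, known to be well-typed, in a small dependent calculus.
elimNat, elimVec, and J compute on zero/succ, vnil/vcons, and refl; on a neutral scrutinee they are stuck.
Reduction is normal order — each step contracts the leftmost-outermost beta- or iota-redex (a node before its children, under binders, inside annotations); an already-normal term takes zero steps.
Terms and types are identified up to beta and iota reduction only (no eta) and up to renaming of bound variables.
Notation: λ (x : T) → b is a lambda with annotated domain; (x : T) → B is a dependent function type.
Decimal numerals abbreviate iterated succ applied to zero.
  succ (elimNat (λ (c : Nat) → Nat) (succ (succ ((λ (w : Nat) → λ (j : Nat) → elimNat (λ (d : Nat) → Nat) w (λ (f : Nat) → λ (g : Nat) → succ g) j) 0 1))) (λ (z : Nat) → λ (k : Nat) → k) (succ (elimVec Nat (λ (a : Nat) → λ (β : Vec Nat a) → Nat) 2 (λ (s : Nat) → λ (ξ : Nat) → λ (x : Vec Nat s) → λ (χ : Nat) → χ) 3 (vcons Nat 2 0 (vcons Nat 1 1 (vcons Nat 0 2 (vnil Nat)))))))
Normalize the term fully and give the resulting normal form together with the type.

reduced normal form:
  4
inferred type:
  Nat
observation: 32 normal-order steps separate the term from its normal form.


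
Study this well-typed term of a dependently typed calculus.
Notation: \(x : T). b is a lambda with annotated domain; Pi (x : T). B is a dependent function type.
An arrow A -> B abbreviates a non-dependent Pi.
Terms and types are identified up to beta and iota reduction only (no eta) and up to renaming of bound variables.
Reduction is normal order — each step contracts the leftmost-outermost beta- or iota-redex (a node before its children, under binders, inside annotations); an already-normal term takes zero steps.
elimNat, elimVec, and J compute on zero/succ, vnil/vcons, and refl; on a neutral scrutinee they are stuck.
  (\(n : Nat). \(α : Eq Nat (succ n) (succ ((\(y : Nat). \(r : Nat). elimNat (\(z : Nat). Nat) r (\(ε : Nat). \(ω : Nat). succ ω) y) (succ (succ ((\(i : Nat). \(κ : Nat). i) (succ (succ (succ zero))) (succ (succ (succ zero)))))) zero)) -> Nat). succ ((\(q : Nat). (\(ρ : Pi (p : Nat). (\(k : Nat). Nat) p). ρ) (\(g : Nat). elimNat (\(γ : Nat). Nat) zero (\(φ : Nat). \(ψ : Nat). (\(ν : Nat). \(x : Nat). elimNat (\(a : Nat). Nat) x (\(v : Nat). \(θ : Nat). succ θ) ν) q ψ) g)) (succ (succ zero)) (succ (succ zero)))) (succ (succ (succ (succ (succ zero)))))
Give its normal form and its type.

resulting normal form:
  \(n : Eq Nat (succ (succ (succ (succ (succ (succ zero)))))) (succ (succ (succ (succ (succ (succ zero)))))) -> Nat). succ (succ (succ (succ (succ zero))))
inferred type:
  (Eq Nat (succ (succ (succ (succ (succ (succ zero)))))) (succ (succ (succ (succ (succ (succ zero)))))) -> Nat) -> Nat
observation: reduction starts at a beta-redex, and 49 normal-order steps reach the normal form.


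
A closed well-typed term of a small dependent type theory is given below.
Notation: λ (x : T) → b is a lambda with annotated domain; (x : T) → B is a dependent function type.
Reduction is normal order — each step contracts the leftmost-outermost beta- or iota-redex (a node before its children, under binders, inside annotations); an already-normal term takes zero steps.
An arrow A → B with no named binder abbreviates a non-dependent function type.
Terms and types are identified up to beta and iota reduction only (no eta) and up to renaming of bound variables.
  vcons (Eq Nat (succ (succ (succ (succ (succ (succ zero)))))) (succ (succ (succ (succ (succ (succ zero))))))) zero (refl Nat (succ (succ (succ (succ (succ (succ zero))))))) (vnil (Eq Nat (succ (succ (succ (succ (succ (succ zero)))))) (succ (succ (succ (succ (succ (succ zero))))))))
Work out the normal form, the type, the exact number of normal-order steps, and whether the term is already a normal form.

reduced normal form:
  vcons (Eq Nat (succ (succ (succ (succ (succ (succ zero)))))) (succ (succ (succ (succ (succ (succ zero))))))) zero (refl Nat (succ (succ (succ (succ (succ (succ zero))))))) (vnil (Eq Nat (succ (succ (succ (succ (succ (succ zero)))))) (succ (succ (succ (succ (succ (succ zero))))))))
inferred type:
  Vec (Eq Nat (succ (succ (succ (succ (succ (succ zero)))))) (succ (succ (succ (succ (succ (succ zero))))))) (succ zero)
steps to reach normal form (normal order): 0
started in normal form: yes


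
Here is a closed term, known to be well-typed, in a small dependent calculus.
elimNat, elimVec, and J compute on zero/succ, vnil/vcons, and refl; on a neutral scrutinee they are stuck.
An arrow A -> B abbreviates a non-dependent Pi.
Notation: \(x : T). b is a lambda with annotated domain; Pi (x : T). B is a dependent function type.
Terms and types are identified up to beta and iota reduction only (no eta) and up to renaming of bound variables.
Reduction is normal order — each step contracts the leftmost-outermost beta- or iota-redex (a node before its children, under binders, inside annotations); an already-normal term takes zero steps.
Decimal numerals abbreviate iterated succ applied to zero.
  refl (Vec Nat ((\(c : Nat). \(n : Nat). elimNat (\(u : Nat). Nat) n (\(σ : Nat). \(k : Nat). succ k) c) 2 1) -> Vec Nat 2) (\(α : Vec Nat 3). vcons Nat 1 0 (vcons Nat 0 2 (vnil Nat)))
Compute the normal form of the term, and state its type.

resulting normal form:
  refl (Vec Nat 3 -> Vec Nat 2) (\(c : Vec Nat 3). vcons Nat 1 0 (vcons Nat 0 2 (vnil Nat)))
inferred type:
  Eq (Vec Nat 3 -> Vec Nat 2) (\(c : Vec Nat 3). vcons Nat 1 0 (vcons Nat 0 2 (vnil Nat))) (\(n : Vec Nat 3). vcons Nat 1 0 (vcons Nat 0 2 (vnil Nat)))
observation: the first redex contracted is a beta-redex; the normal form is reached in 9 normal-order steps.


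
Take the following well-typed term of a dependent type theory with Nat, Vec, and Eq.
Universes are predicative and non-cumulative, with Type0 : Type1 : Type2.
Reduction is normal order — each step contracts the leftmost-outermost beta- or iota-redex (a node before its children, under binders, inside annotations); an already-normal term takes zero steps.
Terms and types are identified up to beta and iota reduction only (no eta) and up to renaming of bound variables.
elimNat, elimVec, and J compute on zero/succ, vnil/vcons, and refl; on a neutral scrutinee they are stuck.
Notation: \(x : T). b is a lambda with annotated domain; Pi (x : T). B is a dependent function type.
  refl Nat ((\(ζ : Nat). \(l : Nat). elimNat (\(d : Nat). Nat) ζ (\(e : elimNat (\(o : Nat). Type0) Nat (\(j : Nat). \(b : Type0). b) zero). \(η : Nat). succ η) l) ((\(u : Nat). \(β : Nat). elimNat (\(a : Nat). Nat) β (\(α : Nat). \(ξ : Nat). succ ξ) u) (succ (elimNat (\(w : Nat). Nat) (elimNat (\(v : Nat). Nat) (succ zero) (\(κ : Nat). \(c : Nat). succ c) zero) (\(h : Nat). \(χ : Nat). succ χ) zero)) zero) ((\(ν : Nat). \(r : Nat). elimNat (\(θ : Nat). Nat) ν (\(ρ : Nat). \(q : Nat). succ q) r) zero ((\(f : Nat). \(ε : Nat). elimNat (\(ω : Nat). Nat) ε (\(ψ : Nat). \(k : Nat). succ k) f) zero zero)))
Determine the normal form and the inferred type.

resulting normal form:
  refl Nat (succ (succ zero))
inferred type:
  Eq Nat (succ (succ zero)) (succ (succ zero))


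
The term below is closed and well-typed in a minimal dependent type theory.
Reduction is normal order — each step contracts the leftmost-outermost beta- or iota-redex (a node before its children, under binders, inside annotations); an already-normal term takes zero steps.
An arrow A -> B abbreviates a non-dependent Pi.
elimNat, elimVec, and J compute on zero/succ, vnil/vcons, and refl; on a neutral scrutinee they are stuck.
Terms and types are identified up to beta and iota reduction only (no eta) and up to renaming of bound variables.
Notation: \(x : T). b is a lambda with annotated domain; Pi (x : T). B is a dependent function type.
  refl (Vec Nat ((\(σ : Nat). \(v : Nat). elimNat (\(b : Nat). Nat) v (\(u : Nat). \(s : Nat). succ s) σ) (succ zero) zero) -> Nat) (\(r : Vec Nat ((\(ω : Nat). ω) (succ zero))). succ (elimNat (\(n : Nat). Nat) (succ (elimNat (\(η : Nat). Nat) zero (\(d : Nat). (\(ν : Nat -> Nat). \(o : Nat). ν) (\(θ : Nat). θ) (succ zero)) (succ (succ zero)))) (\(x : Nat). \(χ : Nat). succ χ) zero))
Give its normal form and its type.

normal form:
  refl (Vec Nat (succ zero) -> Nat) (\(σ : Vec Nat (succ zero)). succ (succ zero))
type:
  Eq (Vec Nat (succ zero) -> Nat) (\(σ : Vec Nat (succ zero)). succ (succ zero)) (\(v : Vec Nat (succ zero)). succ (succ zero))


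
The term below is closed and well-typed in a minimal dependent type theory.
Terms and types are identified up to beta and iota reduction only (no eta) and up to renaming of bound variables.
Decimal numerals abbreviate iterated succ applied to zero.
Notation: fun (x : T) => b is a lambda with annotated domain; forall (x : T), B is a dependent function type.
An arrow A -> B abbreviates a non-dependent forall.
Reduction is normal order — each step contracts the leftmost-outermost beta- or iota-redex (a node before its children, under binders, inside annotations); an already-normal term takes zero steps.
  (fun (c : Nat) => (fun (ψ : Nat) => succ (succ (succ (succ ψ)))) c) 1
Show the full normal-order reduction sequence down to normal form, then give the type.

normal-order reduction sequence:
  (fun (c : Nat) => (fun (ψ : Nat) => succ (succ (succ (succ ψ)))) c) 1
  ~> (fun (c : Nat) => succ (succ (succ (succ c)))) 1
  ~> 5
the term's type:
  Nat


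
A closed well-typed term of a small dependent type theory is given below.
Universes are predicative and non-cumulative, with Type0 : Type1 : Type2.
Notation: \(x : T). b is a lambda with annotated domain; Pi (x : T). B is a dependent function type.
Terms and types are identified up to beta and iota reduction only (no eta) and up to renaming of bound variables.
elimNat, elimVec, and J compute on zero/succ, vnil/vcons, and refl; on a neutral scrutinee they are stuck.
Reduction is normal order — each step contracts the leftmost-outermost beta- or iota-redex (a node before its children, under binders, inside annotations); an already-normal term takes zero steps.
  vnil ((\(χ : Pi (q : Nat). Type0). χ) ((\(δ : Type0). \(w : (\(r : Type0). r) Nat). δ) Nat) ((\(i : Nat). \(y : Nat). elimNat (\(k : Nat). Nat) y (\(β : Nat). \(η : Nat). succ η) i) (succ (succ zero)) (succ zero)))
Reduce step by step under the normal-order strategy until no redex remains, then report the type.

reduction (normal order):
  vnil ((\(χ : Pi (q : Nat). Type0). χ) ((\(δ : Type0). \(w : (\(r : Type0). r) Nat). δ) Nat) ((\(i : Nat). \(y : Nat). elimNat (\(k : Nat). Nat) y (\(β : Nat). \(η : Nat). succ η) i) (succ (succ zero)) (succ zero)))
  ~> vnil ((\(χ : Type0). \(q : (\(δ : Type0). δ) Nat). χ) Nat ((\(w : Nat). \(r : Nat). elimNat (\(i : Nat). Nat) r (\(y : Nat). \(k : Nat). succ k) w) (succ (succ zero)) (succ zero)))
  ~> vnil ((\(χ : (\(q : Type0). q) Nat). Nat) ((\(δ : Nat). \(w : Nat). elimNat (\(r : Nat). Nat) w (\(i : Nat). \(y : Nat). succ y) δ) (succ (succ zero)) (succ zero)))
  ~> vnil Nat
inferred type:
  Vec Nat zero


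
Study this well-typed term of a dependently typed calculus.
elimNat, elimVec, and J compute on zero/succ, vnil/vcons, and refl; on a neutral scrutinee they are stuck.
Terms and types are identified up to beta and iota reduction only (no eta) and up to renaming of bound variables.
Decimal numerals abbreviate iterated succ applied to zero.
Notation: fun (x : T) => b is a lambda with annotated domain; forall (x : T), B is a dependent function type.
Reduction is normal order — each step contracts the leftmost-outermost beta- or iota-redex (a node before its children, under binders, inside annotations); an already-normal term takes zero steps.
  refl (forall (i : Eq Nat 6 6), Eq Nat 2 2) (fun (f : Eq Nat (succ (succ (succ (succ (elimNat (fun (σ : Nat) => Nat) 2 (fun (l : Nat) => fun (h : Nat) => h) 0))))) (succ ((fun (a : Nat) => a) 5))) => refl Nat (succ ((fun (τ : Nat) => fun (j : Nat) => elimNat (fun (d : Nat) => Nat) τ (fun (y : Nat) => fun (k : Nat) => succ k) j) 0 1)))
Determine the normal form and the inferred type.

resulting normal form:
  refl (forall (i : Eq Nat 6 6), Eq Nat 2 2) (fun (f : Eq Nat 6 6) => refl Nat 2)
the term's type:
  Eq (forall (i : Eq Nat 6 6), Eq Nat 2 2) (fun (f : Eq Nat 6 6) => refl Nat 2) (fun (σ : Eq Nat 6 6) => refl Nat 2)


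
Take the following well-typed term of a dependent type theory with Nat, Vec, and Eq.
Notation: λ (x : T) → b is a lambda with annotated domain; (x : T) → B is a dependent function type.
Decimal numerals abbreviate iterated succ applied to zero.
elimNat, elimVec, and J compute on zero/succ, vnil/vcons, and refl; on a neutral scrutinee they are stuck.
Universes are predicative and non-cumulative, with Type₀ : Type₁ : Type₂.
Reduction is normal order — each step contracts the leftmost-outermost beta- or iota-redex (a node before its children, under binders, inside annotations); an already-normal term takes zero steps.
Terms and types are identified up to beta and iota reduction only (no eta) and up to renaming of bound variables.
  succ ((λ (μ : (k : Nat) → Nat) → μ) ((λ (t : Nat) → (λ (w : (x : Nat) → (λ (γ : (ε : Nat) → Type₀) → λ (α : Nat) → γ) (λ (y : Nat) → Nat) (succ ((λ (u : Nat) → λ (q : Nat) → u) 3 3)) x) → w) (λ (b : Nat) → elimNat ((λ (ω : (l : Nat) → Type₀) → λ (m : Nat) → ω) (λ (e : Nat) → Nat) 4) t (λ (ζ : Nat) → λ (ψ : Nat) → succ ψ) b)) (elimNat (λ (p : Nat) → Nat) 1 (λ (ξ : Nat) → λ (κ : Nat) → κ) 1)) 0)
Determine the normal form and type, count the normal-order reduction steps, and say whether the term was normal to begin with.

normal form:
  2
inferred type:
  Nat
reduction steps (normal order): 9
started in normal form: no
first redex: a beta-redex


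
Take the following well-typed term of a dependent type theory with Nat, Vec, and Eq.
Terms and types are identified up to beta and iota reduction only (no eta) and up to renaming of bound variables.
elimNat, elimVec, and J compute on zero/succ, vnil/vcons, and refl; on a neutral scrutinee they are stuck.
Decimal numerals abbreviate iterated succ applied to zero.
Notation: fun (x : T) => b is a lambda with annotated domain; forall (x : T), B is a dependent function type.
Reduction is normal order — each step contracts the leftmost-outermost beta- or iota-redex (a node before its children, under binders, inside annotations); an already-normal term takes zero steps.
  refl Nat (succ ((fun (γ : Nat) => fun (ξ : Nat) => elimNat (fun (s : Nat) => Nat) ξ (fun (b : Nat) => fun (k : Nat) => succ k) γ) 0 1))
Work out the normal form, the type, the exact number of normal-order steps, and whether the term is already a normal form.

resulting normal form:
  refl Nat 2
the term's type:
  Eq Nat 2 2
steps to reach normal form (normal order): 3
already normal: no
first redex: a beta-redex


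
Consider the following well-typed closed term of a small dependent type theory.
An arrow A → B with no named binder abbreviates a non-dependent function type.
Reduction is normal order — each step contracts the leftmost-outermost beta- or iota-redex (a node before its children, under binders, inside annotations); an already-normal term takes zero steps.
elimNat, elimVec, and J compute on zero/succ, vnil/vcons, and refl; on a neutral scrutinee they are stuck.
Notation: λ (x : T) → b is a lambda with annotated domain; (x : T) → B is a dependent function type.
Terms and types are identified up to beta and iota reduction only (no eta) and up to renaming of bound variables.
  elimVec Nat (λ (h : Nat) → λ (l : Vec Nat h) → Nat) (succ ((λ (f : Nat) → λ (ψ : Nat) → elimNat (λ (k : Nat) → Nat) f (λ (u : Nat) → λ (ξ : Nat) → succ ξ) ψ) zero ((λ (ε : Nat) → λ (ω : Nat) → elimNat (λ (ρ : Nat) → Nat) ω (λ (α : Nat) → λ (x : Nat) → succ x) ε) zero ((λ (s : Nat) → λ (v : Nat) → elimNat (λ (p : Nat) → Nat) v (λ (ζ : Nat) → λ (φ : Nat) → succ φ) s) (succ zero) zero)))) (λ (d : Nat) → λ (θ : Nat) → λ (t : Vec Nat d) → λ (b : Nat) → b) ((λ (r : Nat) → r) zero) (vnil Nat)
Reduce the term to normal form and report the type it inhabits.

resulting normal form:
  succ (succ zero)
inferred type:
  Nat
observation: normalization takes exactly 16 steps under the normal-order strategy.


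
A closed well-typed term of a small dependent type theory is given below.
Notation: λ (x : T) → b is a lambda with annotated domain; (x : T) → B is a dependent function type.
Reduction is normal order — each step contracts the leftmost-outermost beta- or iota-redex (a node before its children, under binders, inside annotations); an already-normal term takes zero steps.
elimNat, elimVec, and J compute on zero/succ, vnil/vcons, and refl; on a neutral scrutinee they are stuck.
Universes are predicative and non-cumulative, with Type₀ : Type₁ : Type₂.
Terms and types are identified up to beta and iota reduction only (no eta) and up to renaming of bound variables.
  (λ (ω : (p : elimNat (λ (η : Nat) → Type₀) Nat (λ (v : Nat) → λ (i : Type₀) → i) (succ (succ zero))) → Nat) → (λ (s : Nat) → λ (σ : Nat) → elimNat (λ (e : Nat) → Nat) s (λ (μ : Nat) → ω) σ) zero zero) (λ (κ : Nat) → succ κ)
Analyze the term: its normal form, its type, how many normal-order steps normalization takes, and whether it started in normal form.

normal form:
  zero
type:
  Nat
reduction steps (normal order): 4
started in normal form: no
first redex: a beta-redex


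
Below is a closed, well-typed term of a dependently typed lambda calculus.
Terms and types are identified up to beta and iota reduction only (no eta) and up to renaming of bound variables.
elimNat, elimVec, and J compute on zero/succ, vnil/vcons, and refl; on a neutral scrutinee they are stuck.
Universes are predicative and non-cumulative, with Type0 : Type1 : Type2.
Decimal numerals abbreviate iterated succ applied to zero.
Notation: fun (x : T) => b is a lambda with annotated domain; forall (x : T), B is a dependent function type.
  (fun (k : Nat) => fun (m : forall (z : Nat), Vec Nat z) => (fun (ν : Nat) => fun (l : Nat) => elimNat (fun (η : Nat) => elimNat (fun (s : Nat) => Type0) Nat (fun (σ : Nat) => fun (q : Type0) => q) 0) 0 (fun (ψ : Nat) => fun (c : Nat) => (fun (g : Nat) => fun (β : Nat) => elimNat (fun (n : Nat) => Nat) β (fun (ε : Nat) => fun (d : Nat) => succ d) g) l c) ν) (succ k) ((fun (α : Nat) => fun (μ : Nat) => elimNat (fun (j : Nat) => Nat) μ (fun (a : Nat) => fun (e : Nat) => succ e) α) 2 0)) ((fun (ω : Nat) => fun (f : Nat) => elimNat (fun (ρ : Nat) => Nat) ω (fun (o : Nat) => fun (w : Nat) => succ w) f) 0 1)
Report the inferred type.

the term's type:
  forall (k : forall (m : Nat), Vec Nat m), Nat


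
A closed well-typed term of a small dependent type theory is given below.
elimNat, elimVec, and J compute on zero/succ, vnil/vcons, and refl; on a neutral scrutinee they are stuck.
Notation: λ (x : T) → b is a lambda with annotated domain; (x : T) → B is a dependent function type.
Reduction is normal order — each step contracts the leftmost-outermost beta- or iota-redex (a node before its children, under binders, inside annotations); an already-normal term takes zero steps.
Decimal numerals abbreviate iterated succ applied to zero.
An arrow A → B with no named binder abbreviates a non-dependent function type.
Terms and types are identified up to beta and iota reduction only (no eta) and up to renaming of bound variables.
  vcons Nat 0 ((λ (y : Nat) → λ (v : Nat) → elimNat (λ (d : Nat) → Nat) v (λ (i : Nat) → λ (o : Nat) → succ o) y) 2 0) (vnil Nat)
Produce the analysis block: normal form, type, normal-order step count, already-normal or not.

normal form:
  vcons Nat 0 2 (vnil Nat)
the term's type:
  Vec Nat 1
reduction steps (normal order): 9
term was already normal: no
first contracted redex: a beta-redex


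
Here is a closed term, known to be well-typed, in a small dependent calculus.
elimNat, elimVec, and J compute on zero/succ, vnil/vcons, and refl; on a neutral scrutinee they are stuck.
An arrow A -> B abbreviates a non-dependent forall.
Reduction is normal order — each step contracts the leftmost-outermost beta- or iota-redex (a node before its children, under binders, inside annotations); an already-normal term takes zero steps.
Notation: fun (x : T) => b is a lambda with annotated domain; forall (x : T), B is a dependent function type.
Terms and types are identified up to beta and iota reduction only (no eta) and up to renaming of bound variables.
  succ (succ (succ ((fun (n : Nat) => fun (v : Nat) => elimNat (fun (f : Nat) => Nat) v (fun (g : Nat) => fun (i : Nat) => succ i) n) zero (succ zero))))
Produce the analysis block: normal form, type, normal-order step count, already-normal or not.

reduced normal form:
  succ (succ (succ (succ zero)))
type:
  Nat
normal-order step count: 3
started in normal form: no
first contracted redex: a beta-redex


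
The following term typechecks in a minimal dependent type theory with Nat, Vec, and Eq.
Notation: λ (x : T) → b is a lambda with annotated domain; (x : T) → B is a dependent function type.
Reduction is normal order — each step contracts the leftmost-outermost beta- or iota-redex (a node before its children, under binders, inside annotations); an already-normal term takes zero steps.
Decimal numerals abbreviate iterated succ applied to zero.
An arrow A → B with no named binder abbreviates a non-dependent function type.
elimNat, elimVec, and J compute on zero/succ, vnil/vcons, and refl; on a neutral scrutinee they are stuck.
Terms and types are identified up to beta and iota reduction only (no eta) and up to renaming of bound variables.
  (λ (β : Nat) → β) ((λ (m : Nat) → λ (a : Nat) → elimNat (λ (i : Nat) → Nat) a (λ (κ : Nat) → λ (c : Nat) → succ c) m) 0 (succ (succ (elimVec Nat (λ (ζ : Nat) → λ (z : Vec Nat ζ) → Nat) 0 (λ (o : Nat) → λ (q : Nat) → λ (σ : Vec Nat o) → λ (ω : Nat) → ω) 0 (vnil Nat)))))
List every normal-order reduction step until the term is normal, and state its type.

normal-order reduction sequence:
  (λ (β : Nat) → β) ((λ (m : Nat) → λ (a : Nat) → elimNat (λ (i : Nat) → Nat) a (λ (κ : Nat) → λ (c : Nat) → succ c) m) 0 (succ (succ (elimVec Nat (λ (ζ : Nat) → λ (z : Vec Nat ζ) → Nat) 0 (λ (o : Nat) → λ (q : Nat) → λ (σ : Vec Nat o) → λ (ω : Nat) → ω) 0 (vnil Nat)))))
  ~> (λ (β : Nat) → λ (m : Nat) → elimNat (λ (a : Nat) → Nat) m (λ (i : Nat) → λ (κ : Nat) → succ κ) β) 0 (succ (succ (elimVec Nat (λ (c : Nat) → λ (ζ : Vec Nat c) → Nat) 0 (λ (z : Nat) → λ (o : Nat) → λ (q : Vec Nat z) → λ (σ : Nat) → σ) 0 (vnil Nat))))
  ~> (λ (β : Nat) → elimNat (λ (m : Nat) → Nat) β (λ (a : Nat) → λ (i : Nat) → succ i) 0) (succ (succ (elimVec Nat (λ (κ : Nat) → λ (c : Vec Nat κ) → Nat) 0 (λ (ζ : Nat) → λ (z : Nat) → λ (o : Vec Nat ζ) → λ (q : Nat) → q) 0 (vnil Nat))))
  ~> elimNat (λ (β : Nat) → Nat) (succ (succ (elimVec Nat (λ (m : Nat) → λ (a : Vec Nat m) → Nat) 0 (λ (i : Nat) → λ (κ : Nat) → λ (c : Vec Nat i) → λ (ζ : Nat) → ζ) 0 (vnil Nat)))) (λ (z : Nat) → λ (o : Nat) → succ o) 0
  ~> succ (succ (elimVec Nat (λ (β : Nat) → λ (m : Vec Nat β) → Nat) 0 (λ (a : Nat) → λ (i : Nat) → λ (κ : Vec Nat a) → λ (c : Nat) → c) 0 (vnil Nat)))
  ~> 2
type:
  Nat


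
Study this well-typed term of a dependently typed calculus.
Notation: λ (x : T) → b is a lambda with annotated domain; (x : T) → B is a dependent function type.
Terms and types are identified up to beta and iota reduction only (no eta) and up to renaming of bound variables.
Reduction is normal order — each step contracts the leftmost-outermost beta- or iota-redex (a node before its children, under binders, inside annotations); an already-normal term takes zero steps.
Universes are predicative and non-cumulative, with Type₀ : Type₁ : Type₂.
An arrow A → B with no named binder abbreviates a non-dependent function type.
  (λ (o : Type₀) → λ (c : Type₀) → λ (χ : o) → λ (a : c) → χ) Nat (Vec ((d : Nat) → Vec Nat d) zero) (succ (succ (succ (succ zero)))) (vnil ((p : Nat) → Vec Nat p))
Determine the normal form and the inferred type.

normal form:
  succ (succ (succ (succ zero)))
the term's type:
  Nat
observation: 4 normal-order steps separate the term from its normal form.


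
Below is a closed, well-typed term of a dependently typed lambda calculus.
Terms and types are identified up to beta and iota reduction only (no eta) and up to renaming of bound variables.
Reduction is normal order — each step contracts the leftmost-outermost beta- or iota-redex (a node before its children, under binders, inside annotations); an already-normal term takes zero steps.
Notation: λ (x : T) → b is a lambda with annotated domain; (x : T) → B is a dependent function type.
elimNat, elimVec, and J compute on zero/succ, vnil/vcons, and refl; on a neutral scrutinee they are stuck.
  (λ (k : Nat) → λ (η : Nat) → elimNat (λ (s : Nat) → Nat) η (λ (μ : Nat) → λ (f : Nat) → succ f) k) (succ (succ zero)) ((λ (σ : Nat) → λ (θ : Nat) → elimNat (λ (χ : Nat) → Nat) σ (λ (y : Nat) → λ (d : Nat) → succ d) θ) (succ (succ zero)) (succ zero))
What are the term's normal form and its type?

resulting normal form:
  succ (succ (succ (succ (succ zero))))
type:
  Nat


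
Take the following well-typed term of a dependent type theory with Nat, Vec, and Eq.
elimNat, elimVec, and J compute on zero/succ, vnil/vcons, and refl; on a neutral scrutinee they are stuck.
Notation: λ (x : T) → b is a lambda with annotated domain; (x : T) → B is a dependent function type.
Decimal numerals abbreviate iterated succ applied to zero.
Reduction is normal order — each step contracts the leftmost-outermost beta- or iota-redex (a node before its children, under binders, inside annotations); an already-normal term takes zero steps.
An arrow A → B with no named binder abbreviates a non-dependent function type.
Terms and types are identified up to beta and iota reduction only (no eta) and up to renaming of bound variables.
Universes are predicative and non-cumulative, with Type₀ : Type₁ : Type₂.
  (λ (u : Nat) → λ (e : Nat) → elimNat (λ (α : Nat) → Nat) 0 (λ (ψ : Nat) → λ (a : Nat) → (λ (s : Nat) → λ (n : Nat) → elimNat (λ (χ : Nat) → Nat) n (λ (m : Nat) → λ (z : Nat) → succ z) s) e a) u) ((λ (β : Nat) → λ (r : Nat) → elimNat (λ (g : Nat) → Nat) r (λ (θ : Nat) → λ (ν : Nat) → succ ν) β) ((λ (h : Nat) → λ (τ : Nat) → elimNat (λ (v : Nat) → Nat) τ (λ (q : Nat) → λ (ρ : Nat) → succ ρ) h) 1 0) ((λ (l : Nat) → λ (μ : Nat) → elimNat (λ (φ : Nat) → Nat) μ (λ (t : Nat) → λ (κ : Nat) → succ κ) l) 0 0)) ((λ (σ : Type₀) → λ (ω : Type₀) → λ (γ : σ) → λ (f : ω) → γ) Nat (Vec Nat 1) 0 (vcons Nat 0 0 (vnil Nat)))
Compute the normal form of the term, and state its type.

normal form:
  0
type:
  Nat


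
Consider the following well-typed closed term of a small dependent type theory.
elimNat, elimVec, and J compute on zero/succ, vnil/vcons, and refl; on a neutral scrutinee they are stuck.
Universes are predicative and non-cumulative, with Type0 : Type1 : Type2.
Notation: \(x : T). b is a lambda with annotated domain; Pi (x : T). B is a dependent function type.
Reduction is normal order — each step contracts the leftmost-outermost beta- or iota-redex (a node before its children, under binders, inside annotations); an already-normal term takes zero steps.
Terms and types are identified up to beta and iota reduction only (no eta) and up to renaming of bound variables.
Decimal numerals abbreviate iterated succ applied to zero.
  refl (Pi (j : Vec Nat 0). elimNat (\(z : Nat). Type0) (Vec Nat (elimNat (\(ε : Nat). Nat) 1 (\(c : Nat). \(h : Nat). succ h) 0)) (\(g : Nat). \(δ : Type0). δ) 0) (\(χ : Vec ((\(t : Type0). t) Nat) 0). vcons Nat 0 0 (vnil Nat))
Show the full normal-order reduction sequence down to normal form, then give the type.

normal-order reduction sequence:
  refl (Pi (j : Vec Nat 0). elimNat (\(z : Nat). Type0) (Vec Nat (elimNat (\(ε : Nat). Nat) 1 (\(c : Nat). \(h : Nat). succ h) 0)) (\(g : Nat). \(δ : Type0). δ) 0) (\(χ : Vec ((\(t : Type0). t) Nat) 0). vcons Nat 0 0 (vnil Nat))
  ~> refl (Pi (j : Vec Nat 0). Vec Nat (elimNat (\(z : Nat). Nat) 1 (\(ε : Nat). \(c : Nat). succ c) 0)) (\(h : Vec ((\(g : Type0). g) Nat) 0). vcons Nat 0 0 (vnil Nat))
  ~> refl (Pi (j : Vec Nat 0). Vec Nat 1) (\(z : Vec ((\(ε : Type0). ε) Nat) 0). vcons Nat 0 0 (vnil Nat))
  ~> refl (Pi (j : Vec Nat 0). Vec Nat 1) (\(z : Vec Nat 0). vcons Nat 0 0 (vnil Nat))
inferred type:
  Eq (Pi (j : Vec Nat 0). Vec Nat 1) (\(z : Vec Nat 0). vcons Nat 0 0 (vnil Nat)) (\(ε : Vec Nat 0). vcons Nat 0 0 (vnil Nat))


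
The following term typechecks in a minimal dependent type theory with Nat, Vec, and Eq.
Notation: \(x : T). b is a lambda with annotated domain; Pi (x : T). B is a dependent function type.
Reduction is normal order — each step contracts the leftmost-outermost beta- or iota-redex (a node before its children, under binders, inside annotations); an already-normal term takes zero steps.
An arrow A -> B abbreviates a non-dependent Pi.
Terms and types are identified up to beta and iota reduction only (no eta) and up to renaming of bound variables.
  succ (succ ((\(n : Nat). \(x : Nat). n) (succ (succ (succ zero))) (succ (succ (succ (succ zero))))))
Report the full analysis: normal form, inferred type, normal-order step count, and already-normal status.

reduced normal form:
  succ (succ (succ (succ (succ zero))))
the term's type:
  Nat
reduction steps (normal order): 2
started in normal form: no
first contracted redex: a beta-redex


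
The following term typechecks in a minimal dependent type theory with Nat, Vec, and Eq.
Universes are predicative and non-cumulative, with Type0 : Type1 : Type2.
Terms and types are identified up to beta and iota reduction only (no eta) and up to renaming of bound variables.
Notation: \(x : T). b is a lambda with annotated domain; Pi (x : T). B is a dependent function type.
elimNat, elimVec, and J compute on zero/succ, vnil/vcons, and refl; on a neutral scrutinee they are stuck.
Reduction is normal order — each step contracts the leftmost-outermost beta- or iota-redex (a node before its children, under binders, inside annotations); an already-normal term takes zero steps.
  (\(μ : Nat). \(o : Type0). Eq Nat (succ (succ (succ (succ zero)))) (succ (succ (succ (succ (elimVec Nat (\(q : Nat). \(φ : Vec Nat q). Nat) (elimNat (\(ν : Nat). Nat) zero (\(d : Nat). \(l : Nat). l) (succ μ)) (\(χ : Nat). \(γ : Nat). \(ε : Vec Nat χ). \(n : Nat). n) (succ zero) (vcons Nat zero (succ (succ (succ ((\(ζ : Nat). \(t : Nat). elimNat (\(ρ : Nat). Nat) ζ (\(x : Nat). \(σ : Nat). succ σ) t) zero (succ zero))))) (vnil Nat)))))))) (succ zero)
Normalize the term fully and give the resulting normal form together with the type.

normal form:
  \(μ : Type0). Eq Nat (succ (succ (succ (succ zero)))) (succ (succ (succ (succ zero))))
type:
  Pi (μ : Type0). Type0
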